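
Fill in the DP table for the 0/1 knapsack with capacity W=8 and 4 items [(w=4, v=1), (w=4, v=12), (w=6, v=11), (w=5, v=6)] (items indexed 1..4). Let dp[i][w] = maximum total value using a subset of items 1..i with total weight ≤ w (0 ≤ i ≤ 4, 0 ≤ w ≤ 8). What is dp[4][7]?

12

i\w   0   1   2   3   4   5   6   7   8
  0   0   0   0   0   0   0   0   0   0
  1   0   0   0   0   1   1   1   1   1
  2   0   0   0   0  12  12  12  12  13
  3   0   0   0   0  12  12  12  12  13
  4   0   0   0   0  12  12  12  12  13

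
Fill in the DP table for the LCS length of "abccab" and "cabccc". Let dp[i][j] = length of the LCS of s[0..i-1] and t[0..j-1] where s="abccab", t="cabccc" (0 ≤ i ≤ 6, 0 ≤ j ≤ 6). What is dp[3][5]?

3

   ''  c  a  b  c  c  c
''  0  0  0  0  0  0  0
 a  0  0  1  1  1  1  1
 b  0  0  1  2  2  2  2
 c  0  1  1  2  3  3  3
 c  0  1  1  2  3  4  4
 a  0  1  2  2  3  4  4
 b  0  1  2  3  3  4  4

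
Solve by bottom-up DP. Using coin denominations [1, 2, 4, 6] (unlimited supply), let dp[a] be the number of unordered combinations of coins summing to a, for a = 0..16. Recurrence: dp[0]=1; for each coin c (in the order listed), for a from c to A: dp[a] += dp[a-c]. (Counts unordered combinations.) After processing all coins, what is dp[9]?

11

after  coin     0     1     2     3     4     5     6     7     8     9    10    11    12    13    14    15    16
          1     1     1     1     1     1     1     1     1     1     1     1     1     1     1     1     1     1
          2     1     1     2     2     3     3     4     4     5     5     6     6     7     7     8     8     9
          4     1     1     2     2     4     4     6     6     9     9    12    12    16    16    20    20    25
          6     1     1     2     2     4     4     7     7    11    11    16    16    23    23    31    31    41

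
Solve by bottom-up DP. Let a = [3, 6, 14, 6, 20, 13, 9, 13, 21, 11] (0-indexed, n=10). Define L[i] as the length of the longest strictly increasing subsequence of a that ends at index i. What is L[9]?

   i    0    1    2    3    4    5    6    7    8    9
a[i]    3    6   14    6   20   13    9   13   21   11
L[i]    1    2    3    2    4    3    3    4    5    4

4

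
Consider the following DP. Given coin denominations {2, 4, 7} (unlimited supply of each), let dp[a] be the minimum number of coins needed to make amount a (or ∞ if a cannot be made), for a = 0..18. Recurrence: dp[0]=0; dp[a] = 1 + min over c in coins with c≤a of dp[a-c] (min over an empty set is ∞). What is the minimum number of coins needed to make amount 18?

3

 a  0  1  2  3  4  5  6  7  8  9 10 11 12 13 14 15 16 17 18
dp  0  -  1  -  1  -  2  1  2  2  3  2  3  3  2  3  3  4  3
(- denotes ∞ / unreachable)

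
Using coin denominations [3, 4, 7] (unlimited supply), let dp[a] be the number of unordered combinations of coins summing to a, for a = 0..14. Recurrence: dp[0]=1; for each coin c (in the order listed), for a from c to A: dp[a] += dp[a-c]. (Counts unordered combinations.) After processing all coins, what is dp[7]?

after  coin     0     1     2     3     4     5     6     7     8     9    10    11    12    13    14
          3     1     0     0     1     0     0     1     0     0     1     0     0     1     0     0
          4     1     0     0     1     1     0     1     1     1     1     1     1     2     1     1
          7     1     0     0     1     1     0     1     2     1     1     2     2     2     2     3

2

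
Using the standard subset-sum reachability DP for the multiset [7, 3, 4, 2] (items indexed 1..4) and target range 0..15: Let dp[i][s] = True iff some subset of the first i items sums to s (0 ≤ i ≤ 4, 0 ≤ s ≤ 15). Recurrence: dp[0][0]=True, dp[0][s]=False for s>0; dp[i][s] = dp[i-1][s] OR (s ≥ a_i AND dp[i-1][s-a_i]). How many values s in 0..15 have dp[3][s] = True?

i\s   0   1   2   3   4   5   6   7   8   9  10  11  12  13  14  15
  0   T   F   F   F   F   F   F   F   F   F   F   F   F   F   F   F
  1   T   F   F   F   F   F   F   T   F   F   F   F   F   F   F   F
  2   T   F   F   T   F   F   F   T   F   F   T   F   F   F   F   F
  3   T   F   F   T   T   F   F   T   F   F   T   T   F   F   T   F
  4   T   F   T   T   T   T   T   T   F   T   T   T   T   T   T   F

7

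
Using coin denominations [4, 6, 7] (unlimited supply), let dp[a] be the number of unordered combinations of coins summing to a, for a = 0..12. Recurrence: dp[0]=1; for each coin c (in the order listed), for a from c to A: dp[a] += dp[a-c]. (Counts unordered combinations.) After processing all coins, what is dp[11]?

after  coin     0     1     2     3     4     5     6     7     8     9    10    11    12
          4     1     0     0     0     1     0     0     0     1     0     0     0     1
          6     1     0     0     0     1     0     1     0     1     0     1     0     2
          7     1     0     0     0     1     0     1     1     1     0     1     1     2

1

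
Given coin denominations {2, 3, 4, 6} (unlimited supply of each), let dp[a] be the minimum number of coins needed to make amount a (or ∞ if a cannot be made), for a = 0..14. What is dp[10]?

2

 a  0  1  2  3  4  5  6  7  8  9 10 11 12 13 14
dp  0  -  1  1  1  2  1  2  2  2  2  3  2  3  3
(- denotes ∞ / unreachable)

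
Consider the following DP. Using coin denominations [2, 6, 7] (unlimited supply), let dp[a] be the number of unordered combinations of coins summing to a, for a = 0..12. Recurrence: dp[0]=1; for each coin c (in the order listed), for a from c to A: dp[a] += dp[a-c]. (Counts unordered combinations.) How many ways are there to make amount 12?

3

after  coin     0     1     2     3     4     5     6     7     8     9    10    11    12
          2     1     0     1     0     1     0     1     0     1     0     1     0     1
          6     1     0     1     0     1     0     2     0     2     0     2     0     3
          7     1     0     1     0     1     0     2     1     2     1     2     1     3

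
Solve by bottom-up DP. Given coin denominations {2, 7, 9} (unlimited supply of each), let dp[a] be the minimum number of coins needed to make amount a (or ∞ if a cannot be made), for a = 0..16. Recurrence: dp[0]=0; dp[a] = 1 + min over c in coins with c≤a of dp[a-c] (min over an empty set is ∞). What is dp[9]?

1

 a  0  1  2  3  4  5  6  7  8  9 10 11 12 13 14 15 16
dp  0  -  1  -  2  -  3  1  4  1  5  2  6  3  2  4  2
(- denotes ∞ / unreachable)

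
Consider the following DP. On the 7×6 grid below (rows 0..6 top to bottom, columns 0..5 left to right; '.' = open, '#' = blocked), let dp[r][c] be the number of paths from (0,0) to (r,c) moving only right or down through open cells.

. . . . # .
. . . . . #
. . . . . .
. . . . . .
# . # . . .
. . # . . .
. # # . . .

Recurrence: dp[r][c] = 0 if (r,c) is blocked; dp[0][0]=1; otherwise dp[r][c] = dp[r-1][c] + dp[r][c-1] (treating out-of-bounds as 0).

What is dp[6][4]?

r\c   0   1   2   3   4   5
  0   1   1   1   1   0   0
  1   1   2   3   4   4   0
  2   1   3   6  10  14  14
  3   1   4  10  20  34  48
  4   0   4   0  20  54 102
  5   0   4   0  20  74 176
  6   0   0   0  20  94 270

94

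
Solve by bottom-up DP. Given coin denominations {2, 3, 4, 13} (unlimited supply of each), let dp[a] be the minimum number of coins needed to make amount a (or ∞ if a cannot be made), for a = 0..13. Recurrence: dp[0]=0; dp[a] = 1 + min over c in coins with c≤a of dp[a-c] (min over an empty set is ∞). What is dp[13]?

 a  0  1  2  3  4  5  6  7  8  9 10 11 12 13
dp  0  -  1  1  1  2  2  2  2  3  3  3  3  1
(- denotes ∞ / unreachable)

1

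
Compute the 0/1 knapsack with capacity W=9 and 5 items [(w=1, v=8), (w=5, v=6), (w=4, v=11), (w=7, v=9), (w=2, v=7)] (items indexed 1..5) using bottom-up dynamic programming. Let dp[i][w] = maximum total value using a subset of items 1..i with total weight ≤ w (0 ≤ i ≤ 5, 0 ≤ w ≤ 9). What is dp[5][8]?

26

i\w   0   1   2   3   4   5   6   7   8   9
  0   0   0   0   0   0   0   0   0   0   0
  1   0   8   8   8   8   8   8   8   8   8
  2   0   8   8   8   8   8  14  14  14  14
  3   0   8   8   8  11  19  19  19  19  19
  4   0   8   8   8  11  19  19  19  19  19
  5   0   8   8  15  15  19  19  26  26  26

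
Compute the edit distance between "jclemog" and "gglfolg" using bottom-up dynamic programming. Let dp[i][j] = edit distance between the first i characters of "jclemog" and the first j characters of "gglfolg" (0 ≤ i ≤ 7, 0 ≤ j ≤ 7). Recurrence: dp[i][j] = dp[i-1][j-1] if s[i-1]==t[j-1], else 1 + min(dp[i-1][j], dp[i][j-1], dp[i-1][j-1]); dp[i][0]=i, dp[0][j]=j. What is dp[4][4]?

3

   ''  g  g  l  f  o  l  g
''  0  1  2  3  4  5  6  7
 j  1  1  2  3  4  5  6  7
 c  2  2  2  3  4  5  6  7
 l  3  3  3  2  3  4  5  6
 e  4  4  4  3  3  4  5  6
 m  5  5  5  4  4  4  5  6
 o  6  6  6  5  5  4  5  6
 g  7  6  6  6  6  5  5  5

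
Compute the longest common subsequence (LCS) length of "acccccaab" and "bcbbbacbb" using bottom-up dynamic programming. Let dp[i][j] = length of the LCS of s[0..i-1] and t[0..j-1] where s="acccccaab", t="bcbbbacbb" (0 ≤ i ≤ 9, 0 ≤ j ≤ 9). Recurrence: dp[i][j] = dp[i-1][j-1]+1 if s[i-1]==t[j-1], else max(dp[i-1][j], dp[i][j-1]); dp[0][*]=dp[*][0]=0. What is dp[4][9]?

2

   ''  b  c  b  b  b  a  c  b  b
''  0  0  0  0  0  0  0  0  0  0
 a  0  0  0  0  0  0  1  1  1  1
 c  0  0  1  1  1  1  1  2  2  2
 c  0  0  1  1  1  1  1  2  2  2
 c  0  0  1  1  1  1  1  2  2  2
 c  0  0  1  1  1  1  1  2  2  2
 c  0  0  1  1  1  1  1  2  2  2
 a  0  0  1  1  1  1  2  2  2  2
 a  0  0  1  1  1  1  2  2  2  2
 b  0  1  1  2  2  2  2  2  3  3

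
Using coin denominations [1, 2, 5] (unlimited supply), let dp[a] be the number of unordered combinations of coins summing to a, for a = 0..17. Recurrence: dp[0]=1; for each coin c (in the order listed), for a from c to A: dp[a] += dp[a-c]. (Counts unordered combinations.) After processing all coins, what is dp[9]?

8

after  coin     0     1     2     3     4     5     6     7     8     9    10    11    12    13    14    15    16    17
          1     1     1     1     1     1     1     1     1     1     1     1     1     1     1     1     1     1     1
          2     1     1     2     2     3     3     4     4     5     5     6     6     7     7     8     8     9     9
          5     1     1     2     2     3     4     5     6     7     8    10    11    13    14    16    18    20    22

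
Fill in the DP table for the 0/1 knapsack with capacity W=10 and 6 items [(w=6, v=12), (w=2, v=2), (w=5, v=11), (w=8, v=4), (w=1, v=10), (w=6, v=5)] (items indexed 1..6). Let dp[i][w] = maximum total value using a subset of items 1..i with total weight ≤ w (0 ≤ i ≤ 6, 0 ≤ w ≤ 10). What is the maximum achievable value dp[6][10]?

i\w   0   1   2   3   4   5   6   7   8   9  10
  0   0   0   0   0   0   0   0   0   0   0   0
  1   0   0   0   0   0   0  12  12  12  12  12
  2   0   0   2   2   2   2  12  12  14  14  14
  3   0   0   2   2   2  11  12  13  14  14  14
  4   0   0   2   2   2  11  12  13  14  14  14
  5   0  10  10  12  12  12  21  22  23  24  24
  6   0  10  10  12  12  12  21  22  23  24  24

24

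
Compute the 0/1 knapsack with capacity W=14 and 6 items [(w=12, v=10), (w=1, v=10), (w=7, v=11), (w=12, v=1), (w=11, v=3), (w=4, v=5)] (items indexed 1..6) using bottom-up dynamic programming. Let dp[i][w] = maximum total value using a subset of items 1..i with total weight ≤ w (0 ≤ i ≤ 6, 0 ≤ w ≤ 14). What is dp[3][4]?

10

i\w   0   1   2   3   4   5   6   7   8   9  10  11  12  13  14
  0   0   0   0   0   0   0   0   0   0   0   0   0   0   0   0
  1   0   0   0   0   0   0   0   0   0   0   0   0  10  10  10
  2   0  10  10  10  10  10  10  10  10  10  10  10  10  20  20
  3   0  10  10  10  10  10  10  11  21  21  21  21  21  21  21
  4   0  10  10  10  10  10  10  11  21  21  21  21  21  21  21
  5   0  10  10  10  10  10  10  11  21  21  21  21  21  21  21
  6   0  10  10  10  10  15  15  15  21  21  21  21  26  26  26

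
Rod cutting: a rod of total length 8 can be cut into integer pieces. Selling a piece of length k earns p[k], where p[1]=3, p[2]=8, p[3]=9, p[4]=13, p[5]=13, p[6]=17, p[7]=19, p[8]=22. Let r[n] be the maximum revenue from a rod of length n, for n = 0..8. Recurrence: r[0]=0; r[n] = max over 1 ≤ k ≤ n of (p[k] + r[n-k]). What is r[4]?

16

   n    0    1    2    3    4    5    6    7    8
r[n]    0    3    8   11   16   19   24   27   32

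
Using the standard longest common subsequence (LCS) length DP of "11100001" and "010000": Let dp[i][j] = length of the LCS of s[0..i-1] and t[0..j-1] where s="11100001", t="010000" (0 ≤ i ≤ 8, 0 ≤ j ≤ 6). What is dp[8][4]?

3

   ''  0  1  0  0  0  0
''  0  0  0  0  0  0  0
 1  0  0  1  1  1  1  1
 1  0  0  1  1  1  1  1
 1  0  0  1  1  1  1  1
 0  0  1  1  2  2  2  2
 0  0  1  1  2  3  3  3
 0  0  1  1  2  3  4  4
 0  0  1  1  2  3  4  5
 1  0  1  2  2  3  4  5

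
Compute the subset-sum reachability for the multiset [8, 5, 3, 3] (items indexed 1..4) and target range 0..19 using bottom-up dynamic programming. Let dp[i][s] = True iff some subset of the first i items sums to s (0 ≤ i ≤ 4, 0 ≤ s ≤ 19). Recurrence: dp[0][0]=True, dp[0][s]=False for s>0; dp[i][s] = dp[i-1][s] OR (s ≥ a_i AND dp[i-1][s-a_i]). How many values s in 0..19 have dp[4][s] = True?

10

i\s   0   1   2   3   4   5   6   7   8   9  10  11  12  13  14  15  16  17  18  19
  0   T   F   F   F   F   F   F   F   F   F   F   F   F   F   F   F   F   F   F   F
  1   T   F   F   F   F   F   F   F   T   F   F   F   F   F   F   F   F   F   F   F
  2   T   F   F   F   F   T   F   F   T   F   F   F   F   T   F   F   F   F   F   F
  3   T   F   F   T   F   T   F   F   T   F   F   T   F   T   F   F   T   F   F   F
  4   T   F   F   T   F   T   T   F   T   F   F   T   F   T   T   F   T   F   F   T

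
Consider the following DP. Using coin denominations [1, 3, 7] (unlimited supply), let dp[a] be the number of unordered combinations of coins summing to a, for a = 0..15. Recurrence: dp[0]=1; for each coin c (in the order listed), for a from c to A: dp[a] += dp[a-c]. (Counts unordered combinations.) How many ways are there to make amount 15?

after  coin     0     1     2     3     4     5     6     7     8     9    10    11    12    13    14    15
          1     1     1     1     1     1     1     1     1     1     1     1     1     1     1     1     1
          3     1     1     1     2     2     2     3     3     3     4     4     4     5     5     5     6
          7     1     1     1     2     2     2     3     4     4     5     6     6     7     8     9    10

10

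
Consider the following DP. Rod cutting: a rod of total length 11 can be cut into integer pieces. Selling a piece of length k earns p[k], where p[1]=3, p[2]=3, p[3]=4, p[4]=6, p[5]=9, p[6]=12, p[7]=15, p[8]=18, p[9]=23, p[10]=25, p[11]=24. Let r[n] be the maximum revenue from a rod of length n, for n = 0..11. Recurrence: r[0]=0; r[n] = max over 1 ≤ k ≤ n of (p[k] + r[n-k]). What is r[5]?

   n    0    1    2    3    4    5    6    7    8    9   10   11
r[n]    0    3    6    9   12   15   18   21   24   27   30   33

15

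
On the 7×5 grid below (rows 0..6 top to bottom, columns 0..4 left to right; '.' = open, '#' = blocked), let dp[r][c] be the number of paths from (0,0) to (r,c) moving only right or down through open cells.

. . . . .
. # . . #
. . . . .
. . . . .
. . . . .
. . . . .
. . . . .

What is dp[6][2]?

r\c   0   1   2   3   4
  0   1   1   1   1   1
  1   1   0   1   2   0
  2   1   1   2   4   4
  3   1   2   4   8  12
  4   1   3   7  15  27
  5   1   4  11  26  53
  6   1   5  16  42  95

16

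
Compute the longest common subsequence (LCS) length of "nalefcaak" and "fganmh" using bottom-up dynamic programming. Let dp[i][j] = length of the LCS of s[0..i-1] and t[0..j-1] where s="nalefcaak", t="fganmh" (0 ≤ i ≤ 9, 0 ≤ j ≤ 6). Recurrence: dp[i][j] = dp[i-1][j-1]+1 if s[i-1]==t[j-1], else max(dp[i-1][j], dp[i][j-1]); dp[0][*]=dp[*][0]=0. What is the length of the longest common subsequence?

2

   ''  f  g  a  n  m  h
''  0  0  0  0  0  0  0
 n  0  0  0  0  1  1  1
 a  0  0  0  1  1  1  1
 l  0  0  0  1  1  1  1
 e  0  0  0  1  1  1  1
 f  0  1  1  1  1  1  1
 c  0  1  1  1  1  1  1
 a  0  1  1  2  2  2  2
 a  0  1  1  2  2  2  2
 k  0  1  1  2  2  2  2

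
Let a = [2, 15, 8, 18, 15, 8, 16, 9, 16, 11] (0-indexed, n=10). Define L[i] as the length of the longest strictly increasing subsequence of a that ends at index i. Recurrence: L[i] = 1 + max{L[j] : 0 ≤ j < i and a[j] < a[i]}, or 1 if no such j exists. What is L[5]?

   i    0    1    2    3    4    5    6    7    8    9
a[i]    2   15    8   18   15    8   16    9   16   11
L[i]    1    2    2    3    3    2    4    3    4    4

2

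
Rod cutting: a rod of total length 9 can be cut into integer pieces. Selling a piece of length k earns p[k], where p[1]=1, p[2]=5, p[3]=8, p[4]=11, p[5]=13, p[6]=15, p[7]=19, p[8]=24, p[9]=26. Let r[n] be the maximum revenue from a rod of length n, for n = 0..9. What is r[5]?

13

   n    0    1    2    3    4    5    6    7    8    9
r[n]    0    1    5    8   11   13   16   19   24   26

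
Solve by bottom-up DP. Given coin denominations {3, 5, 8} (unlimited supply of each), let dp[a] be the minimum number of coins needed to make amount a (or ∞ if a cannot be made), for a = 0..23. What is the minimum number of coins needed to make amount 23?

4

 a  0  1  2  3  4  5  6  7  8  9 10 11 12 13 14 15 16 17 18 19 20 21 22 23
dp  0  -  -  1  -  1  2  -  1  3  2  2  4  2  3  3  2  4  3  3  4  3  4  4
(- denotes ∞ / unreachable)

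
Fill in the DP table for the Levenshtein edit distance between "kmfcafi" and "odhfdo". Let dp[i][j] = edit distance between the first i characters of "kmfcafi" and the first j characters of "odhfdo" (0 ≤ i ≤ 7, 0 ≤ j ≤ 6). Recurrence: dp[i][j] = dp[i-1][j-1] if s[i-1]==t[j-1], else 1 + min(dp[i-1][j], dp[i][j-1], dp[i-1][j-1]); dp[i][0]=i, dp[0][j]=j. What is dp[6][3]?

   ''  o  d  h  f  d  o
''  0  1  2  3  4  5  6
 k  1  1  2  3  4  5  6
 m  2  2  2  3  4  5  6
 f  3  3  3  3  3  4  5
 c  4  4  4  4  4  4  5
 a  5  5  5  5  5  5  5
 f  6  6  6  6  5  6  6
 i  7  7  7  7  6  6  7

6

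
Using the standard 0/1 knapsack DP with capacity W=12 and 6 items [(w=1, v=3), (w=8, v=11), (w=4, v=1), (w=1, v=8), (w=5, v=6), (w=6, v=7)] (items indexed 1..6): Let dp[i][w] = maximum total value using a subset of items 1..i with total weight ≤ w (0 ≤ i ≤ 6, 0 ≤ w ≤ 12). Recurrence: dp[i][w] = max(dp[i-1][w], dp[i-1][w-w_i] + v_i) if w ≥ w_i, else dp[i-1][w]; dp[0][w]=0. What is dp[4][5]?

i\w   0   1   2   3   4   5   6   7   8   9  10  11  12
  0   0   0   0   0   0   0   0   0   0   0   0   0   0
  1   0   3   3   3   3   3   3   3   3   3   3   3   3
  2   0   3   3   3   3   3   3   3  11  14  14  14  14
  3   0   3   3   3   3   4   4   4  11  14  14  14  14
  4   0   8  11  11  11  11  12  12  12  19  22  22  22
  5   0   8  11  11  11  11  14  17  17  19  22  22  22
  6   0   8  11  11  11  11  14  17  18  19  22  22  22

11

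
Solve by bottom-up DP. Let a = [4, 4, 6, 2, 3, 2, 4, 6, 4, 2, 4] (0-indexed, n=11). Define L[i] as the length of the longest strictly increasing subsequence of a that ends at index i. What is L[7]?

   i    0    1    2    3    4    5    6    7    8    9   10
a[i]    4    4    6    2    3    2    4    6    4    2    4
L[i]    1    1    2    1    2    1    3    4    3    1    3

4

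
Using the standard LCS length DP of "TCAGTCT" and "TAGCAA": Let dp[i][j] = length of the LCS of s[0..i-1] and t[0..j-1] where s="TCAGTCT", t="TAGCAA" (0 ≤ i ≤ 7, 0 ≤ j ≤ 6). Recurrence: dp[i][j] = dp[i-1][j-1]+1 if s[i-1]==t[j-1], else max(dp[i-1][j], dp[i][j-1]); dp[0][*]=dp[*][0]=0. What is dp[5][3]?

3

   ''  T  A  G  C  A  A
''  0  0  0  0  0  0  0
 T  0  1  1  1  1  1  1
 C  0  1  1  1  2  2  2
 A  0  1  2  2  2  3  3
 G  0  1  2  3  3  3  3
 T  0  1  2  3  3  3  3
 C  0  1  2  3  4  4  4
 T  0  1  2  3  4  4  4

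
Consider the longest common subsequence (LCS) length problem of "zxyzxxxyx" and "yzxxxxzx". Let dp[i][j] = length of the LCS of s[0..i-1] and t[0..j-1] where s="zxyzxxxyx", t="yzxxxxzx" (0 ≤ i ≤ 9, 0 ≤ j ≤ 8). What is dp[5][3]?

   ''  y  z  x  x  x  x  z  x
''  0  0  0  0  0  0  0  0  0
 z  0  0  1  1  1  1  1  1  1
 x  0  0  1  2  2  2  2  2  2
 y  0  1  1  2  2  2  2  2  2
 z  0  1  2  2  2  2  2  3  3
 x  0  1  2  3  3  3  3  3  4
 x  0  1  2  3  4  4  4  4  4
 x  0  1  2  3  4  5  5  5  5
 y  0  1  2  3  4  5  5  5  5
 x  0  1  2  3  4  5  6  6  6

3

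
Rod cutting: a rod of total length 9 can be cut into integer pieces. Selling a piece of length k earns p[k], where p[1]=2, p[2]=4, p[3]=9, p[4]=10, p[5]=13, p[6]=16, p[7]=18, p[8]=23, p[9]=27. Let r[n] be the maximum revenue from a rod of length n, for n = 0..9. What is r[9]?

27

   n    0    1    2    3    4    5    6    7    8    9
r[n]    0    2    4    9   11   13   18   20   23   27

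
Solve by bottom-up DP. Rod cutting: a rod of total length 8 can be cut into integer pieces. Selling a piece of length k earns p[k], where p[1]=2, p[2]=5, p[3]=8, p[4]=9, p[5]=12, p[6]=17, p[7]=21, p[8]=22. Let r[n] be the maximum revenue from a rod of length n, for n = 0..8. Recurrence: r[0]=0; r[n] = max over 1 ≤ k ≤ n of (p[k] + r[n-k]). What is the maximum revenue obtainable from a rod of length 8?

23

   n    0    1    2    3    4    5    6    7    8
r[n]    0    2    5    8   10   13   17   21   23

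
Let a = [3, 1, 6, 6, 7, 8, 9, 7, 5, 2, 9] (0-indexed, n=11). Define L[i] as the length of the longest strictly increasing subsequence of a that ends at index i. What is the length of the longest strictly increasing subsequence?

5

   i    0    1    2    3    4    5    6    7    8    9   10
a[i]    3    1    6    6    7    8    9    7    5    2    9
L[i]    1    1    2    2    3    4    5    3    2    2    5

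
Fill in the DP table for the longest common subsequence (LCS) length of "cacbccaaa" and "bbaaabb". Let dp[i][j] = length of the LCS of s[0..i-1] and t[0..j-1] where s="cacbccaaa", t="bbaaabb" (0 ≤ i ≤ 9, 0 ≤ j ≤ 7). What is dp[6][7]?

   ''  b  b  a  a  a  b  b
''  0  0  0  0  0  0  0  0
 c  0  0  0  0  0  0  0  0
 a  0  0  0  1  1  1  1  1
 c  0  0  0  1  1  1  1  1
 b  0  1  1  1  1  1  2  2
 c  0  1  1  1  1  1  2  2
 c  0  1  1  1  1  1  2  2
 a  0  1  1  2  2  2  2  2
 a  0  1  1  2  3  3  3  3
 a  0  1  1  2  3  4  4  4

2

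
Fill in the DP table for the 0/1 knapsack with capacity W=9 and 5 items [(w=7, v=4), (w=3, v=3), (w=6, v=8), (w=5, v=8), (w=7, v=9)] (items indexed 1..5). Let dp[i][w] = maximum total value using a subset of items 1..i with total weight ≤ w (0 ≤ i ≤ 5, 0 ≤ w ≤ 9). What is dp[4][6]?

i\w   0   1   2   3   4   5   6   7   8   9
  0   0   0   0   0   0   0   0   0   0   0
  1   0   0   0   0   0   0   0   4   4   4
  2   0   0   0   3   3   3   3   4   4   4
  3   0   0   0   3   3   3   8   8   8  11
  4   0   0   0   3   3   8   8   8  11  11
  5   0   0   0   3   3   8   8   9  11  11

8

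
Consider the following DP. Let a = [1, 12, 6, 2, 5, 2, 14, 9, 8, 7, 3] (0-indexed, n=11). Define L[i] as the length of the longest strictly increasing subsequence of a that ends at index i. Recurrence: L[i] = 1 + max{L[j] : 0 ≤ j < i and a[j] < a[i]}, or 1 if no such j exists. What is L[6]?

   i    0    1    2    3    4    5    6    7    8    9   10
a[i]    1   12    6    2    5    2   14    9    8    7    3
L[i]    1    2    2    2    3    2    4    4    4    4    3

4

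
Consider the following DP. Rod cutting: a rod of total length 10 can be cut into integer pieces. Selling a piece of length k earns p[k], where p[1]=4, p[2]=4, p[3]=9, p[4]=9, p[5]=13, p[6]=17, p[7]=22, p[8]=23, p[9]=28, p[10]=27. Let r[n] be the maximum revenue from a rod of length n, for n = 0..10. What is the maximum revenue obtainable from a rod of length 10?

40

   n    0    1    2    3    4    5    6    7    8    9   10
r[n]    0    4    8   12   16   20   24   28   32   36   40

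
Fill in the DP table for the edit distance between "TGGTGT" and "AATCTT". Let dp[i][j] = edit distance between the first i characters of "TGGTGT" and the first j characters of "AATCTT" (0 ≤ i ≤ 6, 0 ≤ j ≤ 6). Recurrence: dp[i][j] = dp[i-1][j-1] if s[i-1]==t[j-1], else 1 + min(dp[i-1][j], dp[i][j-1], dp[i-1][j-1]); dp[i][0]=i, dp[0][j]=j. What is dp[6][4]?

   ''  A  A  T  C  T  T
''  0  1  2  3  4  5  6
 T  1  1  2  2  3  4  5
 G  2  2  2  3  3  4  5
 G  3  3  3  3  4  4  5
 T  4  4  4  3  4  4  4
 G  5  5  5  4  4  5  5
 T  6  6  6  5  5  4  5

5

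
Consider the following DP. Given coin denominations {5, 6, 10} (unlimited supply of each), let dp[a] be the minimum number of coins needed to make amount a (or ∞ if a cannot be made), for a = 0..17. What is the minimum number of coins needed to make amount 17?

 a  0  1  2  3  4  5  6  7  8  9 10 11 12 13 14 15 16 17
dp  0  -  -  -  -  1  1  -  -  -  1  2  2  -  -  2  2  3
(- denotes ∞ / unreachable)

3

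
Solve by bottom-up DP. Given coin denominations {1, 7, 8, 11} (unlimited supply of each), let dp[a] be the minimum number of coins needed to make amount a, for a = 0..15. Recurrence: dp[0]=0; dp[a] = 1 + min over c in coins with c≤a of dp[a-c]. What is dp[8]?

 a  0  1  2  3  4  5  6  7  8  9 10 11 12 13 14 15
dp  0  1  2  3  4  5  6  1  1  2  3  1  2  3  2  2

1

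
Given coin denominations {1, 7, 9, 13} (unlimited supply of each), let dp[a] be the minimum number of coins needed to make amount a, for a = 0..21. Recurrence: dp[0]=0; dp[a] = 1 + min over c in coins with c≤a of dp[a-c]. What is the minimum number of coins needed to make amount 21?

3

 a  0  1  2  3  4  5  6  7  8  9 10 11 12 13 14 15 16 17 18 19 20 21
dp  0  1  2  3  4  5  6  1  2  1  2  3  4  1  2  3  2  3  2  3  2  3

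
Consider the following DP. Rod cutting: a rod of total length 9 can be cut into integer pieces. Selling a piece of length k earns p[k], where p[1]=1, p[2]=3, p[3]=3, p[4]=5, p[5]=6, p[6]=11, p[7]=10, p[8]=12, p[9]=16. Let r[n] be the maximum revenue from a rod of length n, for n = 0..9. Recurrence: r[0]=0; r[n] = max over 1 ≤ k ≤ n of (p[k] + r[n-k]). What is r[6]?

   n    0    1    2    3    4    5    6    7    8    9
r[n]    0    1    3    4    6    7   11   12   14   16

11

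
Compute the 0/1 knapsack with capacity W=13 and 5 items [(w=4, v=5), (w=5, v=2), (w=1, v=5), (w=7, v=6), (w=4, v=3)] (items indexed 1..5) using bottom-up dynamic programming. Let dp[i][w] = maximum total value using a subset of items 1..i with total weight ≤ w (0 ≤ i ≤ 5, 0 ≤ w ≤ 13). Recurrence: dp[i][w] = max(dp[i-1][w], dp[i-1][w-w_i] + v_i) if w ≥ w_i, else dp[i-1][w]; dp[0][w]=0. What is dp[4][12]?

16

i\w   0   1   2   3   4   5   6   7   8   9  10  11  12  13
  0   0   0   0   0   0   0   0   0   0   0   0   0   0   0
  1   0   0   0   0   5   5   5   5   5   5   5   5   5   5
  2   0   0   0   0   5   5   5   5   5   7   7   7   7   7
  3   0   5   5   5   5  10  10  10  10  10  12  12  12  12
  4   0   5   5   5   5  10  10  10  11  11  12  12  16  16
  5   0   5   5   5   5  10  10  10  11  13  13  13  16  16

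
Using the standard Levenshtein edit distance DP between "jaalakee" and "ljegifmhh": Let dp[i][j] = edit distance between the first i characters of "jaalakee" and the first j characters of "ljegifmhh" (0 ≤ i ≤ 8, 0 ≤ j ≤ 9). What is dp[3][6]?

5

   ''  l  j  e  g  i  f  m  h  h
''  0  1  2  3  4  5  6  7  8  9
 j  1  1  1  2  3  4  5  6  7  8
 a  2  2  2  2  3  4  5  6  7  8
 a  3  3  3  3  3  4  5  6  7  8
 l  4  3  4  4  4  4  5  6  7  8
 a  5  4  4  5  5  5  5  6  7  8
 k  6  5  5  5  6  6  6  6  7  8
 e  7  6  6  5  6  7  7  7  7  8
 e  8  7  7  6  6  7  8  8  8  8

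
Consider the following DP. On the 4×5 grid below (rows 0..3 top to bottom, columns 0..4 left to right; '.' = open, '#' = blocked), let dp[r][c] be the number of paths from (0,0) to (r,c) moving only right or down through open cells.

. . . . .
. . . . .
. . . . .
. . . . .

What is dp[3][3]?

20

r\c   0   1   2   3   4
  0   1   1   1   1   1
  1   1   2   3   4   5
  2   1   3   6  10  15
  3   1   4  10  20  35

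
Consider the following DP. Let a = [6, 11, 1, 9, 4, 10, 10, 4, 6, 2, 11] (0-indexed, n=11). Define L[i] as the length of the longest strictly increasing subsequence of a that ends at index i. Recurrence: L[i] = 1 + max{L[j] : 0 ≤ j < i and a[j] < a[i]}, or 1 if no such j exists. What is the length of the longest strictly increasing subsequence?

4

   i    0    1    2    3    4    5    6    7    8    9   10
a[i]    6   11    1    9    4   10   10    4    6    2   11
L[i]    1    2    1    2    2    3    3    2    3    2    4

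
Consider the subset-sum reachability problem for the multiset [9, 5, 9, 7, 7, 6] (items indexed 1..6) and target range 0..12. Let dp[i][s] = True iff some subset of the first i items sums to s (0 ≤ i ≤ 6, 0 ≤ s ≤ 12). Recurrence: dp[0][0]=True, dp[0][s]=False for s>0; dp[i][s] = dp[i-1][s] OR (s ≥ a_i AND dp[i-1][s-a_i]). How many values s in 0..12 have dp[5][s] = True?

i\s   0   1   2   3   4   5   6   7   8   9  10  11  12
  0   T   F   F   F   F   F   F   F   F   F   F   F   F
  1   T   F   F   F   F   F   F   F   F   T   F   F   F
  2   T   F   F   F   F   T   F   F   F   T   F   F   F
  3   T   F   F   F   F   T   F   F   F   T   F   F   F
  4   T   F   F   F   F   T   F   T   F   T   F   F   T
  5   T   F   F   F   F   T   F   T   F   T   F   F   T
  6   T   F   F   F   F   T   T   T   F   T   F   T   T

5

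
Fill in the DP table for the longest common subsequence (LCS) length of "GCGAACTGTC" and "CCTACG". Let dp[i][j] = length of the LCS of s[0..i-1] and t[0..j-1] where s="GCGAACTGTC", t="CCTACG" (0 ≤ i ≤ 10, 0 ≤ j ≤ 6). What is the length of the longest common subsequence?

   ''  C  C  T  A  C  G
''  0  0  0  0  0  0  0
 G  0  0  0  0  0  0  1
 C  0  1  1  1  1  1  1
 G  0  1  1  1  1  1  2
 A  0  1  1  1  2  2  2
 A  0  1  1  1  2  2  2
 C  0  1  2  2  2  3  3
 T  0  1  2  3  3  3  3
 G  0  1  2  3  3  3  4
 T  0  1  2  3  3  3  4
 C  0  1  2  3  3  4  4

4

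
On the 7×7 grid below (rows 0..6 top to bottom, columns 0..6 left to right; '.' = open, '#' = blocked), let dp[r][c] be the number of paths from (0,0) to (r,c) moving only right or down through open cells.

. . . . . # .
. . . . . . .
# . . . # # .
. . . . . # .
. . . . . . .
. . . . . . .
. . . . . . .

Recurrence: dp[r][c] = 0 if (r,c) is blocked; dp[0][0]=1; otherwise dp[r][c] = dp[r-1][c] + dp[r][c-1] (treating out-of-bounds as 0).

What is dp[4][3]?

25

r\c   0   1   2   3   4   5   6
  0   1   1   1   1   1   0   0
  1   1   2   3   4   5   5   5
  2   0   2   5   9   0   0   5
  3   0   2   7  16  16   0   5
  4   0   2   9  25  41  41  46
  5   0   2  11  36  77 118 164
  6   0   2  13  49 126 244 408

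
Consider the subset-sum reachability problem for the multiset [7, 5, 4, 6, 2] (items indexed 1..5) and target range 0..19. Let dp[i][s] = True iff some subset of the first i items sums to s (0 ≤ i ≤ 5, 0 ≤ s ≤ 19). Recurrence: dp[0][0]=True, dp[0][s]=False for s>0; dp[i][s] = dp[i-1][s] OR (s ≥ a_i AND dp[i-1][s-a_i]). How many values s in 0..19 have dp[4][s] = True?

14

i\s   0   1   2   3   4   5   6   7   8   9  10  11  12  13  14  15  16  17  18  19
  0   T   F   F   F   F   F   F   F   F   F   F   F   F   F   F   F   F   F   F   F
  1   T   F   F   F   F   F   F   T   F   F   F   F   F   F   F   F   F   F   F   F
  2   T   F   F   F   F   T   F   T   F   F   F   F   T   F   F   F   F   F   F   F
  3   T   F   F   F   T   T   F   T   F   T   F   T   T   F   F   F   T   F   F   F
  4   T   F   F   F   T   T   T   T   F   T   T   T   T   T   F   T   T   T   T   F
  5   T   F   T   F   T   T   T   T   T   T   T   T   T   T   T   T   T   T   T   T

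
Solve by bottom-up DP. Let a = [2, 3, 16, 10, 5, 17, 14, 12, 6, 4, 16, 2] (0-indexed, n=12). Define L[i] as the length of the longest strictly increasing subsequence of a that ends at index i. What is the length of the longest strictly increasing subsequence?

   i    0    1    2    3    4    5    6    7    8    9   10   11
a[i]    2    3   16   10    5   17   14   12    6    4   16    2
L[i]    1    2    3    3    3    4    4    4    4    3    5    1

5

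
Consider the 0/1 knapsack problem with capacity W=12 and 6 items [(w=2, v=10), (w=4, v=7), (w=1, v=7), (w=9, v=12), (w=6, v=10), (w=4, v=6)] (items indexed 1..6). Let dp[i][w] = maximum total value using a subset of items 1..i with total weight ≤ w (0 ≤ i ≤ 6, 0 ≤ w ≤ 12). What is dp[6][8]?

24

i\w   0   1   2   3   4   5   6   7   8   9  10  11  12
  0   0   0   0   0   0   0   0   0   0   0   0   0   0
  1   0   0  10  10  10  10  10  10  10  10  10  10  10
  2   0   0  10  10  10  10  17  17  17  17  17  17  17
  3   0   7  10  17  17  17  17  24  24  24  24  24  24
  4   0   7  10  17  17  17  17  24  24  24  24  24  29
  5   0   7  10  17  17  17  17  24  24  27  27  27  29
  6   0   7  10  17  17  17  17  24  24  27  27  30  30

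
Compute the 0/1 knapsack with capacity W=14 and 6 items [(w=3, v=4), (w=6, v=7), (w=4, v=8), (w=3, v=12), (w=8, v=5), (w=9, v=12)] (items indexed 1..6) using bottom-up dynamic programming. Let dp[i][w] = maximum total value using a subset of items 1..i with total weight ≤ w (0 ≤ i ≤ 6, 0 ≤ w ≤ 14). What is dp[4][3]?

12

i\w   0   1   2   3   4   5   6   7   8   9  10  11  12  13  14
  0   0   0   0   0   0   0   0   0   0   0   0   0   0   0   0
  1   0   0   0   4   4   4   4   4   4   4   4   4   4   4   4
  2   0   0   0   4   4   4   7   7   7  11  11  11  11  11  11
  3   0   0   0   4   8   8   8  12  12  12  15  15  15  19  19
  4   0   0   0  12  12  12  16  20  20  20  24  24  24  27  27
  5   0   0   0  12  12  12  16  20  20  20  24  24  24  27  27
  6   0   0   0  12  12  12  16  20  20  20  24  24  24  27  27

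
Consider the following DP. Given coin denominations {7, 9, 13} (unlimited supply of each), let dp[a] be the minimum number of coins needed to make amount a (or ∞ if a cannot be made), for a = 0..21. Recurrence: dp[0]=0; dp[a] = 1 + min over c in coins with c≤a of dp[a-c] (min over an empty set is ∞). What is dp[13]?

 a  0  1  2  3  4  5  6  7  8  9 10 11 12 13 14 15 16 17 18 19 20 21
dp  0  -  -  -  -  -  -  1  -  1  -  -  -  1  2  -  2  -  2  -  2  3
(- denotes ∞ / unreachable)

1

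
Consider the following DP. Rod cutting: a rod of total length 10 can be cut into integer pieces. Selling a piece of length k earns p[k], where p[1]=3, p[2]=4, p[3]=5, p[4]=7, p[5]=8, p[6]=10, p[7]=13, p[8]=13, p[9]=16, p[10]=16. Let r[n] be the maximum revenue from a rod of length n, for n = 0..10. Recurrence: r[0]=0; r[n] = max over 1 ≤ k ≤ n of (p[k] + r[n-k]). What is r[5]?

15

   n    0    1    2    3    4    5    6    7    8    9   10
r[n]    0    3    6    9   12   15   18   21   24   27   30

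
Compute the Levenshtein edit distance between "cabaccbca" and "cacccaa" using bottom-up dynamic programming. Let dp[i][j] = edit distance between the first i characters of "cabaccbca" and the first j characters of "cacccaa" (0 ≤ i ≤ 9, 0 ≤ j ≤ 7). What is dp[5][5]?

   ''  c  a  c  c  c  a  a
''  0  1  2  3  4  5  6  7
 c  1  0  1  2  3  4  5  6
 a  2  1  0  1  2  3  4  5
 b  3  2  1  1  2  3  4  5
 a  4  3  2  2  2  3  3  4
 c  5  4  3  2  2  2  3  4
 c  6  5  4  3  2  2  3  4
 b  7  6  5  4  3  3  3  4
 c  8  7  6  5  4  3  4  4
 a  9  8  7  6  5  4  3  4

2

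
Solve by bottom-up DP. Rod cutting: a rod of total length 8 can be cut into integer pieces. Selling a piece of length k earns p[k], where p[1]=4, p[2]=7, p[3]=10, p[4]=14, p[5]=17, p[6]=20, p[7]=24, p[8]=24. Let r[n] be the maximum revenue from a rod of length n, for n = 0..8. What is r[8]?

32

   n    0    1    2    3    4    5    6    7    8
r[n]    0    4    8   12   16   20   24   28   32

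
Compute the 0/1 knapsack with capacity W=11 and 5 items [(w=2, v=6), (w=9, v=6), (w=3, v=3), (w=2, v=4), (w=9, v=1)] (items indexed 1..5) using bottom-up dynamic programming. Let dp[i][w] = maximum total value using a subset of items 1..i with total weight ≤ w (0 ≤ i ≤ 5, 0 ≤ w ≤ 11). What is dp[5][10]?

13

i\w   0   1   2   3   4   5   6   7   8   9  10  11
  0   0   0   0   0   0   0   0   0   0   0   0   0
  1   0   0   6   6   6   6   6   6   6   6   6   6
  2   0   0   6   6   6   6   6   6   6   6   6  12
  3   0   0   6   6   6   9   9   9   9   9   9  12
  4   0   0   6   6  10  10  10  13  13  13  13  13
  5   0   0   6   6  10  10  10  13  13  13  13  13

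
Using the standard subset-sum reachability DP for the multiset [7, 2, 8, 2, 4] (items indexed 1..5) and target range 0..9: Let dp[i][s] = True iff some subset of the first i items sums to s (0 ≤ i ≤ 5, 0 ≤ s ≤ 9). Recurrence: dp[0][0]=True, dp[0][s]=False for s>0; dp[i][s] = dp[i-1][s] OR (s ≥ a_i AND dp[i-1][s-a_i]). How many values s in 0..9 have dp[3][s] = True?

5

i\s   0   1   2   3   4   5   6   7   8   9
  0   T   F   F   F   F   F   F   F   F   F
  1   T   F   F   F   F   F   F   T   F   F
  2   T   F   T   F   F   F   F   T   F   T
  3   T   F   T   F   F   F   F   T   T   T
  4   T   F   T   F   T   F   F   T   T   T
  5   T   F   T   F   T   F   T   T   T   T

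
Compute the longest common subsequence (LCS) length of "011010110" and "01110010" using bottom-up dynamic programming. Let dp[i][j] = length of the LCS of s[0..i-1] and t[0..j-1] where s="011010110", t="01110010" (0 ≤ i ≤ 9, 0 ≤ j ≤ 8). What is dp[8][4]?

4

   ''  0  1  1  1  0  0  1  0
''  0  0  0  0  0  0  0  0  0
 0  0  1  1  1  1  1  1  1  1
 1  0  1  2  2  2  2  2  2  2
 1  0  1  2  3  3  3  3  3  3
 0  0  1  2  3  3  4  4  4  4
 1  0  1  2  3  4  4  4  5  5
 0  0  1  2  3  4  5  5  5  6
 1  0  1  2  3  4  5  5  6  6
 1  0  1  2  3  4  5  5  6  6
 0  0  1  2  3  4  5  6  6  7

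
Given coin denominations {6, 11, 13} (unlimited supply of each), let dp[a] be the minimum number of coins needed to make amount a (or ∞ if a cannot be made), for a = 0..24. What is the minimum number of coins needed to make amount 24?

 a  0  1  2  3  4  5  6  7  8  9 10 11 12 13 14 15 16 17 18 19 20 21 22 23 24
dp  0  -  -  -  -  -  1  -  -  -  -  1  2  1  -  -  -  2  3  2  -  -  2  3  2
(- denotes ∞ / unreachable)

2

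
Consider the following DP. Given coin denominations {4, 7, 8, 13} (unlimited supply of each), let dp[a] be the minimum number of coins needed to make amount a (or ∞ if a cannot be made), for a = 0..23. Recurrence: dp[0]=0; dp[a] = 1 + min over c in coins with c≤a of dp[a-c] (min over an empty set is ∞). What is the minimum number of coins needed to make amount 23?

3

 a  0  1  2  3  4  5  6  7  8  9 10 11 12 13 14 15 16 17 18 19 20 21 22 23
dp  0  -  -  -  1  -  -  1  1  -  -  2  2  1  2  2  2  2  3  3  2  2  3  3
(- denotes ∞ / unreachable)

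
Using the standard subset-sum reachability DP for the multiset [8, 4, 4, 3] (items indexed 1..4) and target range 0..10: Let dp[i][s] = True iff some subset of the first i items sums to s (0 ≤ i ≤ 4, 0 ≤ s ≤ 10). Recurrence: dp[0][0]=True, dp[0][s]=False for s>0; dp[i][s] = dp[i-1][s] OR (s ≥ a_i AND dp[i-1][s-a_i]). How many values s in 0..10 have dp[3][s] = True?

i\s   0   1   2   3   4   5   6   7   8   9  10
  0   T   F   F   F   F   F   F   F   F   F   F
  1   T   F   F   F   F   F   F   F   T   F   F
  2   T   F   F   F   T   F   F   F   T   F   F
  3   T   F   F   F   T   F   F   F   T   F   F
  4   T   F   F   T   T   F   F   T   T   F   F

3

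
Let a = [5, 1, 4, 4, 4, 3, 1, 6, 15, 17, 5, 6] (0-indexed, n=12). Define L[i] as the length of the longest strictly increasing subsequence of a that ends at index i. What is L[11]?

   i    0    1    2    3    4    5    6    7    8    9   10   11
a[i]    5    1    4    4    4    3    1    6   15   17    5    6
L[i]    1    1    2    2    2    2    1    3    4    5    3    4

4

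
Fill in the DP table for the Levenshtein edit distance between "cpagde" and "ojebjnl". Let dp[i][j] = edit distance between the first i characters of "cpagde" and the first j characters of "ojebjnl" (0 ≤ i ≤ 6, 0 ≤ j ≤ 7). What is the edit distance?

7

   ''  o  j  e  b  j  n  l
''  0  1  2  3  4  5  6  7
 c  1  1  2  3  4  5  6  7
 p  2  2  2  3  4  5  6  7
 a  3  3  3  3  4  5  6  7
 g  4  4  4  4  4  5  6  7
 d  5  5  5  5  5  5  6  7
 e  6  6  6  5  6  6  6  7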